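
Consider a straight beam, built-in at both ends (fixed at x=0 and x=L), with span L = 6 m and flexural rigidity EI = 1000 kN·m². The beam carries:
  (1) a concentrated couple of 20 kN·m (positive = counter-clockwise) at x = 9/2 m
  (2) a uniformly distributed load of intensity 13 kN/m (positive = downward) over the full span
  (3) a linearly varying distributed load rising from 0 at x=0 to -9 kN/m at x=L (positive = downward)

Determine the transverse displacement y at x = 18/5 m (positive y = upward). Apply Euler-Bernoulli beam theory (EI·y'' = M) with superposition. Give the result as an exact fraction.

y(18/5) = -1163079/31250000 m

Load 1 — applied couple M₀=20 kN·m at a=9/2 m (b=L-a=3/2):
  y_1 = (R_Ax³/6 - M_Ax²/2)/EI  [x≤a] with R_A=15/4, M_A=25/4 = ((15/4)·(18/5)³/6 - (25/4)·(18/5)²/2)/1000 = -567/50000 m
Load 2 — uniform load w=13 kN/m over full span:
  y_2 = -wx²(L-x)²/(24EI) = -13·(18/5)²·(6-(18/5))²/(24·1000) = -3159/78125 m
Load 3 — triangular load w₀=-9 kN/m (0→w₀ over full span):
  y_3 = -w₀x²(L-x)²(x+2L)/(120LEI) = -(-9)·(18/5)²·(6-(18/5))²·((18/5)+2·6)/(120·6·1000) = 28431/1953125 m
Superposition: y = Σ y_i = -1163079/31250000 m ≈ -0.037219 m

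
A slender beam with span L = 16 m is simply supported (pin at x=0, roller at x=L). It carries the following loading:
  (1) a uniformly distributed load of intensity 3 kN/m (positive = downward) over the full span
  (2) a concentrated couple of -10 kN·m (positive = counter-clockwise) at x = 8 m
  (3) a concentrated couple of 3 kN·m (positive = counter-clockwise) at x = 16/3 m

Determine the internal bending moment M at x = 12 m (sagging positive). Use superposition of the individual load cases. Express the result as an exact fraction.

Load 1 — uniform load w=3 kN/m over full span:
  M_1 = wx(L-x)/2 = 3·12·(16-12)/2 = 72 kN·m
Load 2 — applied couple M₀=-10 kN·m at a=8 m (b=L-a=8):
  M_2 = M₀x/L - M₀  [x>a] = (-10)·12/16 - (-10) = 5/2 kN·m
Load 3 — applied couple M₀=3 kN·m at a=16/3 m (b=L-a=32/3):
  M_3 = M₀x/L - M₀  [x>a] = 3·12/16 - 3 = -3/4 kN·m
Superposition: M = Σ M_i = 295/4 kN·m ≈ 73.750000 kN·m

M(12) = 295/4 kN·m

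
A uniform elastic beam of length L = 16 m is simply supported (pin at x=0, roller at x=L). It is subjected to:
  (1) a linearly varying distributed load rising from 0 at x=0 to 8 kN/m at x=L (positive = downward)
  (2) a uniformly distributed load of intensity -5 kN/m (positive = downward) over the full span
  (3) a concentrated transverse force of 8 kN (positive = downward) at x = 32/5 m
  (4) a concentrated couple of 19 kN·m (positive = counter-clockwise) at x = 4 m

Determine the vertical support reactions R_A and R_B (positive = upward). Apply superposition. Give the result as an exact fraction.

Load 1 — triangular load w₀=8 kN/m (0→w₀ over full span):
  R_A = w₀L/6 = 8·16/6 = 64/3 kN
  R_B = w₀L/3 = 8·16/3 = 128/3 kN
Load 2 — uniform load w=-5 kN/m over full span:
  R_A = wL/2 = (-5)·16/2 = -40 kN
  R_B = wL/2 = (-5)·16/2 = -40 kN
Load 3 — point force P=8 kN at a=32/5 m (b=L-a=48/5):
  R_A = Pb/L = 8·(48/5)/16 = 24/5 kN
  R_B = Pa/L = 8·(32/5)/16 = 16/5 kN
Load 4 — applied couple M₀=19 kN·m at a=4 m (b=L-a=12):
  R_A = M₀/L = 19/16 kN
  R_B = -M₀/L = -19/16 kN
Superposition: R_A = -3043/240 kN, R_B = 1123/240 kN

R_A = -3043/240 kN, R_B = 1123/240 kN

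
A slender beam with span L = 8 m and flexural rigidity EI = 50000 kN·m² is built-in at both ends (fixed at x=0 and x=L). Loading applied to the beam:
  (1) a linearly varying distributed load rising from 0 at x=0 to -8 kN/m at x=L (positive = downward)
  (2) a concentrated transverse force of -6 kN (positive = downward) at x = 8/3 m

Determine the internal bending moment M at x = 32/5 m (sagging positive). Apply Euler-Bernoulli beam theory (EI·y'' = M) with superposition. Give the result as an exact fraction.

Load 1 — triangular load w₀=-8 kN/m (0→w₀ over full span):
  M_1 = 3w₀Lx/20 - w₀L²/30 - w₀x³/(6L) = 3·(-8)·8·(32/5)/20 - (-8)·8²/30 - (-8)·(32/5)³/(6·8) = -256/375 kN·m
Load 2 — point force P=-6 kN at a=8/3 m (b=L-a=16/3):
  M_2 = Pa²(a+3b)(L-x)/L³ - Pa²b/L²  [x>a] = (-6)·(8/3)²·((8/3)+3·(16/3))·(8-(32/5))/8³ - (-6)·(8/3)²·(16/3)/8² = 16/15 kN·m
Superposition: M = Σ M_i = 48/125 kN·m ≈ 0.384000 kN·m

M(32/5) = 48/125 kN·m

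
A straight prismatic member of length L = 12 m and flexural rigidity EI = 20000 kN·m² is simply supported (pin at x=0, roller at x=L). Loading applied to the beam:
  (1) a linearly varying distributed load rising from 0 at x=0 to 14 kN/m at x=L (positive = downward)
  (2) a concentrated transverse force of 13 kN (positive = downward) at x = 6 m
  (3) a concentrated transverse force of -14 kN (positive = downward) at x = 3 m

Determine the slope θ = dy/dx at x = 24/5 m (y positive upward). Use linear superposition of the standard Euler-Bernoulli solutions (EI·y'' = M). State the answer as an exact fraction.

θ(24/5) = -509487/50000000 rad

Load 1 — triangular load w₀=14 kN/m (0→w₀ over full span):
  θ_1 = -w₀(7L⁴-30L²x²+15x⁴)/(360LEI) = -14·(7·12⁴-30·12²·(24/5)²+15·(24/5)⁴)/(360·12·20000) = -6783/781250 rad
Load 2 — point force P=13 kN at a=6 m (b=L-a=6):
  θ_2 = -Pb(L²-b²-3x²)/(6LEI)  [x≤a] = -13·6·(12²-6²-3·(24/5)²)/(6·12·20000) = -1053/500000 rad
Load 3 — point force P=-14 kN at a=3 m (b=L-a=9):
  θ_3 = -Pa(2L²-6Lx+3x²+a²)/(6LEI)  [x>a] = -(-14)·3·(2·12²-6·12·(24/5)+3·(24/5)²+3²)/(6·12·20000) = 1197/2000000 rad
Superposition: θ = Σ θ_i = -509487/50000000 rad ≈ -0.010190 rad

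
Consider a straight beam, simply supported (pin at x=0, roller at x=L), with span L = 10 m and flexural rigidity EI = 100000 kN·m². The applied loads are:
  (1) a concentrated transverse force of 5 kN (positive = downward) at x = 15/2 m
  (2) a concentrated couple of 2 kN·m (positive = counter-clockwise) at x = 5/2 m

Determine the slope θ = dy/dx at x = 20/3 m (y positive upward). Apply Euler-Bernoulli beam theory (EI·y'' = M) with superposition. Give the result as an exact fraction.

Load 1 — point force P=5 kN at a=15/2 m (b=L-a=5/2):
  θ_1 = -Pb(L²-b²-3x²)/(6LEI)  [x≤a] = -5·(5/2)·(10²-(5/2)²-3·(20/3)²)/(6·10·100000) = 19/230400 rad
Load 2 — applied couple M₀=2 kN·m at a=5/2 m (b=L-a=15/2):
  θ_2 = (M₀x²/(2L)-M₀(x-a)+C₁)/EI  [x>a] with C₁=M₀(3b²-L²)/(6L)=55/24 = (2·(20/3)²/(2·10)-2·((20/3)-(5/2))+(55/24))/100000 = -23/1440000 rad
Superposition: θ = Σ θ_i = 383/5760000 rad ≈ 0.000066 rad

θ(20/3) = 383/5760000 rad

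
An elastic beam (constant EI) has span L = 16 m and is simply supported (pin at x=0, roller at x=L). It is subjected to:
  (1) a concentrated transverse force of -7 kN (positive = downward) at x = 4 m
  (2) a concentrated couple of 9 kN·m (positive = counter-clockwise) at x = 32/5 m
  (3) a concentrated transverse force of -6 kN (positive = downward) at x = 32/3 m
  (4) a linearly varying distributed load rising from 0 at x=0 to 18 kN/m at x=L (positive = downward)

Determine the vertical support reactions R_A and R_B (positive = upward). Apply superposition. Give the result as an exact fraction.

Load 1 — point force P=-7 kN at a=4 m (b=L-a=12):
  R_A = Pb/L = (-7)·12/16 = -21/4 kN
  R_B = Pa/L = (-7)·4/16 = -7/4 kN
Load 2 — applied couple M₀=9 kN·m at a=32/5 m (b=L-a=48/5):
  R_A = M₀/L = 9/16 kN
  R_B = -M₀/L = -9/16 kN
Load 3 — point force P=-6 kN at a=32/3 m (b=L-a=16/3):
  R_A = Pb/L = (-6)·(16/3)/16 = -2 kN
  R_B = Pa/L = (-6)·(32/3)/16 = -4 kN
Load 4 — triangular load w₀=18 kN/m (0→w₀ over full span):
  R_A = w₀L/6 = 18·16/6 = 48 kN
  R_B = w₀L/3 = 18·16/3 = 96 kN
Superposition: R_A = 661/16 kN, R_B = 1435/16 kN

R_A = 661/16 kN, R_B = 1435/16 kN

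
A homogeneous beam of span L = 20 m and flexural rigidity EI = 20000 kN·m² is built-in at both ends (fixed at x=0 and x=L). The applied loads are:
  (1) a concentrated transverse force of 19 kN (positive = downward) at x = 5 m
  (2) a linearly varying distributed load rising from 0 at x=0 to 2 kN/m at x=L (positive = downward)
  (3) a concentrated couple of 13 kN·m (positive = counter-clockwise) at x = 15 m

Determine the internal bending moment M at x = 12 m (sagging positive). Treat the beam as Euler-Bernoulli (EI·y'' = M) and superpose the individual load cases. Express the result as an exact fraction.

Load 1 — point force P=19 kN at a=5 m (b=L-a=15):
  M_1 = Pa²(a+3b)(L-x)/L³ - Pa²b/L²  [x>a] = 19·5²·(5+3·15)·(20-12)/20³ - 19·5²·15/20² = 95/16 kN·m
Load 2 — triangular load w₀=2 kN/m (0→w₀ over full span):
  M_2 = 3w₀Lx/20 - w₀L²/30 - w₀x³/(6L) = 3·2·20·12/20 - 2·20²/30 - 2·12³/(6·20) = 248/15 kN·m
Load 3 — applied couple M₀=13 kN·m at a=15 m (b=L-a=5):
  M_3 = R_Ax - M_A  [x≤a] with R_A=117/160, M_A=65/16 = (117/160)·12 - (65/16) = 377/80 kN·m
Superposition: M = Σ M_i = 1631/60 kN·m ≈ 27.183333 kN·m

M(12) = 1631/60 kN·m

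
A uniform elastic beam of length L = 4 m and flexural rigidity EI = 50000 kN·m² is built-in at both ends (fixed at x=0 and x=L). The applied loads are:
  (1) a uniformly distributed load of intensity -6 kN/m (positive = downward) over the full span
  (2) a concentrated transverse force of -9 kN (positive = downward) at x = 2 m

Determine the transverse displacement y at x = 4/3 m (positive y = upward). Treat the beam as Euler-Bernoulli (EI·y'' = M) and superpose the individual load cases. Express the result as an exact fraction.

Load 1 — uniform load w=-6 kN/m over full span:
  y_1 = -wx²(L-x)²/(24EI) = -(-6)·(4/3)²·(4-(4/3))²/(24·50000) = 16/253125 m
Load 2 — point force P=-9 kN at a=2 m (b=L-a=2):
  y_2 = -Pb²x²(3aL-(3a+b)x)/(6L³EI)  [x≤a] = -(-9)·2²·(4/3)²·(3·2·4-(3·2+2)·(4/3))/(6·4³·50000) = 1/22500 m
Superposition: y = Σ y_i = 109/1012500 m ≈ 0.000108 m

y(4/3) = 109/1012500 m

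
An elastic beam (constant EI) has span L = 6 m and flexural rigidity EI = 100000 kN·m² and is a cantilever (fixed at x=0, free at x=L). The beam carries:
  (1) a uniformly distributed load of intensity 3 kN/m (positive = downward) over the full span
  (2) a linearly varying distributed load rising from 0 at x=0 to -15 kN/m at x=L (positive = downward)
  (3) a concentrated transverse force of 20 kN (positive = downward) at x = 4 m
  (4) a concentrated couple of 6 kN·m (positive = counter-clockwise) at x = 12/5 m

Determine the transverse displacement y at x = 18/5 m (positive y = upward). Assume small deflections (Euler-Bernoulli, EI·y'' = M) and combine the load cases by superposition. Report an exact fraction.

y(18/5) = 210789/78125000 m

Load 1 — uniform load w=3 kN/m over full span:
  y_1 = -wx²(x²-4Lx+6L²)/(24EI) = -3·(18/5)²·((18/5)²-4·6·(18/5)+6·6²)/(24·100000) = -72171/31250000 m
Load 2 — triangular load w₀=-15 kN/m (0→w₀ over full span):
  y_2 = (w₀Lx³/12-w₀L²x²/6-w₀x⁵/(120L))/EI = ((-15)·6·(18/5)³/12-(-15)·6²·(18/5)²/6-(-15)·(18/5)⁵/(120·6))/100000 = 1295433/156250000 m
Load 3 — point force P=20 kN at a=4 m (b=L-a=2):
  y_3 = -Px²(3a-x)/(6EI)  [x≤a] = -20·(18/5)²·(3·4-(18/5))/(6·100000) = -567/156250 m
Load 4 — applied couple M₀=6 kN·m at a=12/5 m (b=L-a=18/5):
  y_4 = M₀a(2x-a)/(2EI)  [x>a] = 6·(12/5)·(2·(18/5)-(12/5))/(2·100000) = 27/78125 m
Superposition: y = Σ y_i = 210789/78125000 m ≈ 0.002698 m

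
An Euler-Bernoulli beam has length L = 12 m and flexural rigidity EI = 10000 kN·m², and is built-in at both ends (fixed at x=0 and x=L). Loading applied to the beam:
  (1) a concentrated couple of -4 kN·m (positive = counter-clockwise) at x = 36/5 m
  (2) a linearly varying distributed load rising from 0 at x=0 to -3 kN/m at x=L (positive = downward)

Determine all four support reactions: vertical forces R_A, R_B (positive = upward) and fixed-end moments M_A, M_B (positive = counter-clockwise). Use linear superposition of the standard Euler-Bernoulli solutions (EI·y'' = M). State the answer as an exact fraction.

R_A = -147/25 kN, M_A = -392/25 kN·m, R_B = -303/25 kN, M_B = 528/25 kN·m

Load 1 — applied couple M₀=-4 kN·m at a=36/5 m (b=L-a=24/5):
  R_A = 6M₀ab/L³ = 6·(-4)·(36/5)·(24/5)/12³ = -12/25 kN
  M_A = M₀b(2a-b)/L² = (-4)·(24/5)·(2·(36/5)-(24/5))/12² = -32/25 kN·m
  R_B = -6M₀ab/L³ = -6·(-4)·(36/5)·(24/5)/12³ = 12/25 kN
  M_B = M₀a(2b-a)/L² = (-4)·(36/5)·(2·(24/5)-(36/5))/12² = -12/25 kN·m
Load 2 — triangular load w₀=-3 kN/m (0→w₀ over full span):
  R_A = 3w₀L/20 = 3·(-3)·12/20 = -27/5 kN
  M_A = w₀L²/30 = (-3)·12²/30 = -72/5 kN·m
  R_B = 7w₀L/20 = 7·(-3)·12/20 = -63/5 kN
  M_B = -w₀L²/20 = -(-3)·12²/20 = 108/5 kN·m
Superposition: R_A = -147/25 kN, M_A = -392/25 kN·m, R_B = -303/25 kN, M_B = 528/25 kN·m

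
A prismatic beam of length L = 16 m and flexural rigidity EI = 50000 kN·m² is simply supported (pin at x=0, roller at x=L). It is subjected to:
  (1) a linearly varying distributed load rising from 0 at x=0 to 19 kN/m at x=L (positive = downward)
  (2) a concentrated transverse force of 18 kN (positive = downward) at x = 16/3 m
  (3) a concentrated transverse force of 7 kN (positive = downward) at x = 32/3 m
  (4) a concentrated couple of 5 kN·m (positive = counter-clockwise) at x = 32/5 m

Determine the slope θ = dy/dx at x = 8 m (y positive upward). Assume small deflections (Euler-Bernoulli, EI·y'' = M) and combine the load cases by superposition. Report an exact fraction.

Load 1 — triangular load w₀=19 kN/m (0→w₀ over full span):
  θ_1 = -w₀(7L⁴-30L²x²+15x⁴)/(360LEI) = -19·(7·16⁴-30·16²·8²+15·8⁴)/(360·16·50000) = -266/140625 rad
Load 2 — point force P=18 kN at a=16/3 m (b=L-a=32/3):
  θ_2 = -Pa(2L²-6Lx+3x²+a²)/(6LEI)  [x>a] = -18·(16/3)·(2·16²-6·16·8+3·8²+(16/3)²)/(6·16·50000) = 4/5625 rad
Load 3 — point force P=7 kN at a=32/3 m (b=L-a=16/3):
  θ_3 = -Pb(L²-b²-3x²)/(6LEI)  [x≤a] = -7·(16/3)·(16²-(16/3)²-3·8²)/(6·16·50000) = -14/50625 rad
Load 4 — applied couple M₀=5 kN·m at a=32/5 m (b=L-a=48/5):
  θ_4 = (M₀x²/(2L)-M₀(x-a)+C₁)/EI  [x>a] with C₁=M₀(3b²-L²)/(6L)=16/15 = (5·8²/(2·16)-5·(8-(32/5))+(16/15))/50000 = 23/375000 rad
Superposition: θ = Σ θ_i = -14131/10125000 rad ≈ -0.001396 rad

θ(8) = -14131/10125000 rad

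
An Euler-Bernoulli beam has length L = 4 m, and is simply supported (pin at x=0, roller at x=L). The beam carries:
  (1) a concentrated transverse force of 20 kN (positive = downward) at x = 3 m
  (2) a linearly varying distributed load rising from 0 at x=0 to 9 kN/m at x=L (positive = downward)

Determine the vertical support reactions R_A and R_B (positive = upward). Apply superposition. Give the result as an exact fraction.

R_A = 11 kN, R_B = 27 kN

Load 1 — point force P=20 kN at a=3 m (b=L-a=1):
  R_A = Pb/L = 20·1/4 = 5 kN
  R_B = Pa/L = 20·3/4 = 15 kN
Load 2 — triangular load w₀=9 kN/m (0→w₀ over full span):
  R_A = w₀L/6 = 9·4/6 = 6 kN
  R_B = w₀L/3 = 9·4/3 = 12 kN
Superposition: R_A = 11 kN, R_B = 27 kN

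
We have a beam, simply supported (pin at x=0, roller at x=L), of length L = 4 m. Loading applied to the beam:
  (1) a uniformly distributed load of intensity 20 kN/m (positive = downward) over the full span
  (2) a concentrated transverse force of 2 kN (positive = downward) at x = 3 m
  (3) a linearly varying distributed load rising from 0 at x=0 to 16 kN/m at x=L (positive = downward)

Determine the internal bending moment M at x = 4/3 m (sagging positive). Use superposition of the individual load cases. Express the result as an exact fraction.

M(4/3) = 3958/81 kN·m

Load 1 — uniform load w=20 kN/m over full span:
  M_1 = wx(L-x)/2 = 20·(4/3)·(4-(4/3))/2 = 320/9 kN·m
Load 2 — point force P=2 kN at a=3 m (b=L-a=1):
  M_2 = Pbx/L  [x≤a] = 2·1·(4/3)/4 = 2/3 kN·m
Load 3 — triangular load w₀=16 kN/m (0→w₀ over full span):
  M_3 = w₀Lx/6 - w₀x³/(6L) = 16·4·(4/3)/6 - 16·(4/3)³/(6·4) = 1024/81 kN·m
Superposition: M = Σ M_i = 3958/81 kN·m ≈ 48.864198 kN·m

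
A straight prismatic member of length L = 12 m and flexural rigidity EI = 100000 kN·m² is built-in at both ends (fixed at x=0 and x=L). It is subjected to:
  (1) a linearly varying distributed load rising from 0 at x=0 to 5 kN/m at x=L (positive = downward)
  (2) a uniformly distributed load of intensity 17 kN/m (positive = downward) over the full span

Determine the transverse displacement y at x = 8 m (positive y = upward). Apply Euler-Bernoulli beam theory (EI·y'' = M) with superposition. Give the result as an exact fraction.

Load 1 — triangular load w₀=5 kN/m (0→w₀ over full span):
  y_1 = -w₀x²(L-x)²(x+2L)/(120LEI) = -5·8²·(12-8)²·(8+2·12)/(120·12·100000) = -32/28125 m
Load 2 — uniform load w=17 kN/m over full span:
  y_2 = -wx²(L-x)²/(24EI) = -17·8²·(12-8)²/(24·100000) = -68/9375 m
Superposition: y = Σ y_i = -236/28125 m ≈ -0.008391 m

y(8) = -236/28125 m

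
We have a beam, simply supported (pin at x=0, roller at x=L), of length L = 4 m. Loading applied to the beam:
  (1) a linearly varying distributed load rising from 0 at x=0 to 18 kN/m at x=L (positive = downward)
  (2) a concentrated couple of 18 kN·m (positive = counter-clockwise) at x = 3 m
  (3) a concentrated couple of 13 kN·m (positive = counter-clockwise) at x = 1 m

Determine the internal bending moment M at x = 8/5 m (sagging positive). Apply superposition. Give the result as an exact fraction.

M(8/5) = 1941/125 kN·m

Load 1 — triangular load w₀=18 kN/m (0→w₀ over full span):
  M_1 = w₀Lx/6 - w₀x³/(6L) = 18·4·(8/5)/6 - 18·(8/5)³/(6·4) = 2016/125 kN·m
Load 2 — applied couple M₀=18 kN·m at a=3 m (b=L-a=1):
  M_2 = M₀x/L  [x≤a] = 18·(8/5)/4 = 36/5 kN·m
Load 3 — applied couple M₀=13 kN·m at a=1 m (b=L-a=3):
  M_3 = M₀x/L - M₀  [x>a] = 13·(8/5)/4 - 13 = -39/5 kN·m
Superposition: M = Σ M_i = 1941/125 kN·m ≈ 15.528000 kN·m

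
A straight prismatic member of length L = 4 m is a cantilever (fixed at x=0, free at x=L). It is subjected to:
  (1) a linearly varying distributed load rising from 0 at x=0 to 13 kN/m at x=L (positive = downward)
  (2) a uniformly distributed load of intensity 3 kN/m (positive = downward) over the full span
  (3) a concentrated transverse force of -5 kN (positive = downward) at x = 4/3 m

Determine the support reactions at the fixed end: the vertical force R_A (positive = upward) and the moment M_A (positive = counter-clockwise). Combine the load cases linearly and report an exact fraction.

Load 1 — triangular load w₀=13 kN/m (0→w₀ over full span):
  R_A = w₀L/2 = 13·4/2 = 26 kN
  M_A = w₀L²/3 = 13·4²/3 = 208/3 kN·m
Load 2 — uniform load w=3 kN/m over full span:
  R_A = wL = 3·4 = 12 kN
  M_A = wL²/2 = 3·4²/2 = 24 kN·m
Load 3 — point force P=-5 kN at a=4/3 m (b=L-a=8/3):
  R_A = P = (-5) = -5 kN
  M_A = Pa = (-5)·(4/3) = -20/3 kN·m
Superposition: R_A = 33 kN, M_A = 260/3 kN·m

R_A = 33 kN, M_A = 260/3 kN·m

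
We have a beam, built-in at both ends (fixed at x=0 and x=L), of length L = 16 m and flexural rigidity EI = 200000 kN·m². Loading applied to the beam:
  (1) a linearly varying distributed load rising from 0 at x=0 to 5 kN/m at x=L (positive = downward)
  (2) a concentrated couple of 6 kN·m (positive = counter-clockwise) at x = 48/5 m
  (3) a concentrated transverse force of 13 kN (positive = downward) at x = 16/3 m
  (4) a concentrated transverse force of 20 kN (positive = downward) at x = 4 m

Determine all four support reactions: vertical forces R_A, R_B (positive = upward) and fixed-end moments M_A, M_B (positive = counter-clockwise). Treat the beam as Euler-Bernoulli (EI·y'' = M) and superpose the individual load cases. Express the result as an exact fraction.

Load 1 — triangular load w₀=5 kN/m (0→w₀ over full span):
  R_A = 3w₀L/20 = 3·5·16/20 = 12 kN
  M_A = w₀L²/30 = 5·16²/30 = 128/3 kN·m
  R_B = 7w₀L/20 = 7·5·16/20 = 28 kN
  M_B = -w₀L²/20 = -5·16²/20 = -64 kN·m
Load 2 — applied couple M₀=6 kN·m at a=48/5 m (b=L-a=32/5):
  R_A = 6M₀ab/L³ = 6·6·(48/5)·(32/5)/16³ = 27/50 kN
  M_A = M₀b(2a-b)/L² = 6·(32/5)·(2·(48/5)-(32/5))/16² = 48/25 kN·m
  R_B = -6M₀ab/L³ = -6·6·(48/5)·(32/5)/16³ = -27/50 kN
  M_B = M₀a(2b-a)/L² = 6·(48/5)·(2·(32/5)-(48/5))/16² = 18/25 kN·m
Load 3 — point force P=13 kN at a=16/3 m (b=L-a=32/3):
  R_A = Pb²(3a+b)/L³ = 13·(32/3)²·(3·(16/3)+(32/3))/16³ = 260/27 kN
  M_A = Pab²/L² = 13·(16/3)·(32/3)²/16² = 832/27 kN·m
  R_B = Pa²(a+3b)/L³ = 13·(16/3)²·((16/3)+3·(32/3))/16³ = 91/27 kN
  M_B = -Pa²b/L² = -13·(16/3)²·(32/3)/16² = -416/27 kN·m
Load 4 — point force P=20 kN at a=4 m (b=L-a=12):
  R_A = Pb²(3a+b)/L³ = 20·12²·(3·4+12)/16³ = 135/8 kN
  M_A = Pab²/L² = 20·4·12²/16² = 45 kN·m
  R_B = Pa²(a+3b)/L³ = 20·4²·(4+3·12)/16³ = 25/8 kN
  M_B = -Pa²b/L² = -20·4²·12/16² = -15 kN·m
Superposition: R_A = 210841/5400 kN, M_A = 81271/675 kN·m, R_B = 183359/5400 kN, M_B = -63239/675 kN·m

R_A = 210841/5400 kN, M_A = 81271/675 kN·m, R_B = 183359/5400 kN, M_B = -63239/675 kN·m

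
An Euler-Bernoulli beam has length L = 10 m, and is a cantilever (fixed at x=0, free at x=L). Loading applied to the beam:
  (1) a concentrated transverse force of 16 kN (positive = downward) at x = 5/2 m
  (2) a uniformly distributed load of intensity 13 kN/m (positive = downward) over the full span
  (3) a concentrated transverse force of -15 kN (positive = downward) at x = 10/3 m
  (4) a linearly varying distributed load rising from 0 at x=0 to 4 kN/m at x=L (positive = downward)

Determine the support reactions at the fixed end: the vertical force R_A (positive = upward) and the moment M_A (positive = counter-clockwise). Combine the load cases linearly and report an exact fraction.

R_A = 151 kN, M_A = 2320/3 kN·m

Load 1 — point force P=16 kN at a=5/2 m (b=L-a=15/2):
  R_A = P = 16 kN
  M_A = Pa = 16·(5/2) = 40 kN·m
Load 2 — uniform load w=13 kN/m over full span:
  R_A = wL = 13·10 = 130 kN
  M_A = wL²/2 = 13·10²/2 = 650 kN·m
Load 3 — point force P=-15 kN at a=10/3 m (b=L-a=20/3):
  R_A = P = (-15) = -15 kN
  M_A = Pa = (-15)·(10/3) = -50 kN·m
Load 4 — triangular load w₀=4 kN/m (0→w₀ over full span):
  R_A = w₀L/2 = 4·10/2 = 20 kN
  M_A = w₀L²/3 = 4·10²/3 = 400/3 kN·m
Superposition: R_A = 151 kN, M_A = 2320/3 kN·m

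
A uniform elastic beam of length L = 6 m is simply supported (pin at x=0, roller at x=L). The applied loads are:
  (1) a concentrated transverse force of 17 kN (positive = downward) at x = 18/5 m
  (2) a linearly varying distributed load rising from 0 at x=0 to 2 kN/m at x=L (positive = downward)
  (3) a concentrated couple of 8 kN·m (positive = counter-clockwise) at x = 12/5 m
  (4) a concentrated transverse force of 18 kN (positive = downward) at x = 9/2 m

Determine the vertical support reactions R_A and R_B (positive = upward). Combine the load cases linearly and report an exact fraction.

R_A = 439/30 kN, R_B = 791/30 kN

Load 1 — point force P=17 kN at a=18/5 m (b=L-a=12/5):
  R_A = Pb/L = 17·(12/5)/6 = 34/5 kN
  R_B = Pa/L = 17·(18/5)/6 = 51/5 kN
Load 2 — triangular load w₀=2 kN/m (0→w₀ over full span):
  R_A = w₀L/6 = 2·6/6 = 2 kN
  R_B = w₀L/3 = 2·6/3 = 4 kN
Load 3 — applied couple M₀=8 kN·m at a=12/5 m (b=L-a=18/5):
  R_A = M₀/L = 8/6 = 4/3 kN
  R_B = -M₀/L = -8/6 = -4/3 kN
Load 4 — point force P=18 kN at a=9/2 m (b=L-a=3/2):
  R_A = Pb/L = 18·(3/2)/6 = 9/2 kN
  R_B = Pa/L = 18·(9/2)/6 = 27/2 kN
Superposition: R_A = 439/30 kN, R_B = 791/30 kN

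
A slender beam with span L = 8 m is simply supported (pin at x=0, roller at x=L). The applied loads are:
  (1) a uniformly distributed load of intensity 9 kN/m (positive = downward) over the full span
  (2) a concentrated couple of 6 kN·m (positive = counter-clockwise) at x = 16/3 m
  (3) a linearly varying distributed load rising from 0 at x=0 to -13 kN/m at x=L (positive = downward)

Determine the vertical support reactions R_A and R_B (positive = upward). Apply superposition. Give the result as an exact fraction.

R_A = 233/12 kN, R_B = 7/12 kN

Load 1 — uniform load w=9 kN/m over full span:
  R_A = wL/2 = 9·8/2 = 36 kN
  R_B = wL/2 = 9·8/2 = 36 kN
Load 2 — applied couple M₀=6 kN·m at a=16/3 m (b=L-a=8/3):
  R_A = M₀/L = 6/8 = 3/4 kN
  R_B = -M₀/L = -6/8 = -3/4 kN
Load 3 — triangular load w₀=-13 kN/m (0→w₀ over full span):
  R_A = w₀L/6 = (-13)·8/6 = -52/3 kN
  R_B = w₀L/3 = (-13)·8/3 = -104/3 kN
Superposition: R_A = 233/12 kN, R_B = 7/12 kN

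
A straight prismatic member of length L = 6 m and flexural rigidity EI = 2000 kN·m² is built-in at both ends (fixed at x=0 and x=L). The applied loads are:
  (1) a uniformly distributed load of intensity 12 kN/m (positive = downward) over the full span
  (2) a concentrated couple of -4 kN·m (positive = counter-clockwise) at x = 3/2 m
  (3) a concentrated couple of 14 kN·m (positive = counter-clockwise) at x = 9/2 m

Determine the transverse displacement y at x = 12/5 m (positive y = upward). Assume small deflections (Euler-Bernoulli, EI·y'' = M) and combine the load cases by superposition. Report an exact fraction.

Load 1 — uniform load w=12 kN/m over full span:
  y_1 = -wx²(L-x)²/(24EI) = -12·(12/5)²·(6-(12/5))²/(24·2000) = -1458/78125 m
Load 2 — applied couple M₀=-4 kN·m at a=3/2 m (b=L-a=9/2):
  y_2 = (R_Ax³/6 - M_Ax²/2 - M₀(x-a)²/2)/EI  [x>a] with R_A=-3/4, M_A=3/4 = ((-3/4)·(12/5)³/6 - (3/4)·(12/5)²/2 - (-4)·((12/5)-(3/2))²/2)/2000 = -567/500000 m
Load 3 — applied couple M₀=14 kN·m at a=9/2 m (b=L-a=3/2):
  y_3 = (R_Ax³/6 - M_Ax²/2)/EI  [x≤a] with R_A=21/8, M_A=35/8 = ((21/8)·(12/5)³/6 - (35/8)·(12/5)²/2)/2000 = -819/250000 m
Superposition: y = Σ y_i = -57681/2500000 m ≈ -0.023072 m

y(12/5) = -57681/2500000 m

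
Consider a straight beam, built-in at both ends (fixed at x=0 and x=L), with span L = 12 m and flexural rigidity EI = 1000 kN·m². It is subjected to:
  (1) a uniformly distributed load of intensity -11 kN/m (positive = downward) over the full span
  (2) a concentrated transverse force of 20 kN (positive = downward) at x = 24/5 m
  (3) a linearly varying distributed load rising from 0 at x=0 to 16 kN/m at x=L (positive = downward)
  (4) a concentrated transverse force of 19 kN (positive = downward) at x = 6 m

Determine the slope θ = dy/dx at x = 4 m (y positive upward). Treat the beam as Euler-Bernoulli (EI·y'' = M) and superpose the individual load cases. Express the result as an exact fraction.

Load 1 — uniform load w=-11 kN/m over full span:
  θ_1 = -wx(L-x)(L-2x)/(12EI) = -(-11)·4·(12-4)·(12-2·4)/(12·1000) = 44/375 rad
Load 2 — point force P=20 kN at a=24/5 m (b=L-a=36/5):
  θ_2 = -Pb²x(2aL-(3a+b)x)/(2L³EI)  [x≤a] = -20·(36/5)²·4·(2·(24/5)·12-(3·(24/5)+(36/5))·4)/(2·12³·1000) = -108/3125 rad
Load 3 — triangular load w₀=16 kN/m (0→w₀ over full span):
  θ_3 = -w₀(2x(L-x)(L-2x)(x+2L)+x²(L-x)²)/(120LEI) = -16·(2·4·(12-4)·(12-2·4)·(4+2·12)+4²·(12-4)²)/(120·12·1000) = -512/5625 rad
Load 4 — point force P=19 kN at a=6 m (b=L-a=6):
  θ_4 = -Pb²x(2aL-(3a+b)x)/(2L³EI)  [x≤a] = -19·6²·4·(2·6·12-(3·6+6)·4)/(2·12³·1000) = -19/500 rad
Superposition: θ = Σ θ_i = -5203/112500 rad ≈ -0.046249 rad

θ(4) = -5203/112500 rad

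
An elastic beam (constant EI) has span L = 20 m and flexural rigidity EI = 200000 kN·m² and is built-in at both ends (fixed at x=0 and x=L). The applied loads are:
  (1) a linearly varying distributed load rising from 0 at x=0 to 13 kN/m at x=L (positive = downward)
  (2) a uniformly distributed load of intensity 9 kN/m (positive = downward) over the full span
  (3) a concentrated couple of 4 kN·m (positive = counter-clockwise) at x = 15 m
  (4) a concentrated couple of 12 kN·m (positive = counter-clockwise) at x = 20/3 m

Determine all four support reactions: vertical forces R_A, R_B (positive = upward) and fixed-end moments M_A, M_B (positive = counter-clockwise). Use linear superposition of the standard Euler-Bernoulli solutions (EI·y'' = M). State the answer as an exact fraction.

R_A = 5201/40 kN, M_A = 5695/12 kN·m, R_B = 7199/40 kN, M_B = -2227/4 kN·m

Load 1 — triangular load w₀=13 kN/m (0→w₀ over full span):
  R_A = 3w₀L/20 = 3·13·20/20 = 39 kN
  M_A = w₀L²/30 = 13·20²/30 = 520/3 kN·m
  R_B = 7w₀L/20 = 7·13·20/20 = 91 kN
  M_B = -w₀L²/20 = -13·20²/20 = -260 kN·m
Load 2 — uniform load w=9 kN/m over full span:
  R_A = wL/2 = 9·20/2 = 90 kN
  M_A = wL²/12 = 9·20²/12 = 300 kN·m
  R_B = wL/2 = 9·20/2 = 90 kN
  M_B = -wL²/12 = -9·20²/12 = -300 kN·m
Load 3 — applied couple M₀=4 kN·m at a=15 m (b=L-a=5):
  R_A = 6M₀ab/L³ = 6·4·15·5/20³ = 9/40 kN
  M_A = M₀b(2a-b)/L² = 4·5·(2·15-5)/20² = 5/4 kN·m
  R_B = -6M₀ab/L³ = -6·4·15·5/20³ = -9/40 kN
  M_B = M₀a(2b-a)/L² = 4·15·(2·5-15)/20² = -3/4 kN·m
Load 4 — applied couple M₀=12 kN·m at a=20/3 m (b=L-a=40/3):
  R_A = 6M₀ab/L³ = 6·12·(20/3)·(40/3)/20³ = 4/5 kN
  M_A = M₀b(2a-b)/L² = 12·(40/3)·(2·(20/3)-(40/3))/20² = 0 kN·m
  R_B = -6M₀ab/L³ = -6·12·(20/3)·(40/3)/20³ = -4/5 kN
  M_B = M₀a(2b-a)/L² = 12·(20/3)·(2·(40/3)-(20/3))/20² = 4 kN·m
Superposition: R_A = 5201/40 kN, M_A = 5695/12 kN·m, R_B = 7199/40 kN, M_B = -2227/4 kN·m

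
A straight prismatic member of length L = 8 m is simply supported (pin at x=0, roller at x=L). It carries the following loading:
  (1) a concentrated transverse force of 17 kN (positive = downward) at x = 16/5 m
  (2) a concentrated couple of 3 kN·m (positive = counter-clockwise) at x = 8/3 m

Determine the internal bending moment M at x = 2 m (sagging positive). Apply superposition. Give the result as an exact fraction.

Load 1 — point force P=17 kN at a=16/5 m (b=L-a=24/5):
  M_1 = Pbx/L  [x≤a] = 17·(24/5)·2/8 = 102/5 kN·m
Load 2 — applied couple M₀=3 kN·m at a=8/3 m (b=L-a=16/3):
  M_2 = M₀x/L  [x≤a] = 3·2/8 = 3/4 kN·m
Superposition: M = Σ M_i = 423/20 kN·m ≈ 21.150000 kN·m

M(2) = 423/20 kN·m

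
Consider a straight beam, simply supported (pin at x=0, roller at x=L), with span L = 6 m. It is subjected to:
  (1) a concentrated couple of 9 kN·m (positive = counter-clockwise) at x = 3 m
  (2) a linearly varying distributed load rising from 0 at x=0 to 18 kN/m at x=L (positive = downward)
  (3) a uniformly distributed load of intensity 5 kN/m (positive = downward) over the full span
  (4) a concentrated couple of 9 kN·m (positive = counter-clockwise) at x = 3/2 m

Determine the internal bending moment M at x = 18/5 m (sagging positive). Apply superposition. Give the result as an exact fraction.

M(18/5) = 6984/125 kN·m

Load 1 — applied couple M₀=9 kN·m at a=3 m (b=L-a=3):
  M_1 = M₀x/L - M₀  [x>a] = 9·(18/5)/6 - 9 = -18/5 kN·m
Load 2 — triangular load w₀=18 kN/m (0→w₀ over full span):
  M_2 = w₀Lx/6 - w₀x³/(6L) = 18·6·(18/5)/6 - 18·(18/5)³/(6·6) = 5184/125 kN·m
Load 3 — uniform load w=5 kN/m over full span:
  M_3 = wx(L-x)/2 = 5·(18/5)·(6-(18/5))/2 = 108/5 kN·m
Load 4 — applied couple M₀=9 kN·m at a=3/2 m (b=L-a=9/2):
  M_4 = M₀x/L - M₀  [x>a] = 9·(18/5)/6 - 9 = -18/5 kN·m
Superposition: M = Σ M_i = 6984/125 kN·m ≈ 55.872000 kN·m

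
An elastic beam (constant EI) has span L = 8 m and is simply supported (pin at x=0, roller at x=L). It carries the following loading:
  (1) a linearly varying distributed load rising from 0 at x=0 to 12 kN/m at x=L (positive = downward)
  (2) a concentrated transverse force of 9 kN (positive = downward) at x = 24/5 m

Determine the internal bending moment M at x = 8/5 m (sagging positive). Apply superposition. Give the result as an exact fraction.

M(8/5) = 3792/125 kN·m

Load 1 — triangular load w₀=12 kN/m (0→w₀ over full span):
  M_1 = w₀Lx/6 - w₀x³/(6L) = 12·8·(8/5)/6 - 12·(8/5)³/(6·8) = 3072/125 kN·m
Load 2 — point force P=9 kN at a=24/5 m (b=L-a=16/5):
  M_2 = Pbx/L  [x≤a] = 9·(16/5)·(8/5)/8 = 144/25 kN·m
Superposition: M = Σ M_i = 3792/125 kN·m ≈ 30.336000 kN·m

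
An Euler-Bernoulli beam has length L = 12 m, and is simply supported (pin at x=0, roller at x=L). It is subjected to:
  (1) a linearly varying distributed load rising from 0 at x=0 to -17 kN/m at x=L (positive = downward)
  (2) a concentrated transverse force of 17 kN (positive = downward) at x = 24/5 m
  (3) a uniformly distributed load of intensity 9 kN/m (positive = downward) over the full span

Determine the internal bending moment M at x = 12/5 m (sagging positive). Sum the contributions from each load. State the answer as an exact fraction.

M(12/5) = 6228/125 kN·m

Load 1 — triangular load w₀=-17 kN/m (0→w₀ over full span):
  M_1 = w₀Lx/6 - w₀x³/(6L) = (-17)·12·(12/5)/6 - (-17)·(12/5)³/(6·12) = -9792/125 kN·m
Load 2 — point force P=17 kN at a=24/5 m (b=L-a=36/5):
  M_2 = Pbx/L  [x≤a] = 17·(36/5)·(12/5)/12 = 612/25 kN·m
Load 3 — uniform load w=9 kN/m over full span:
  M_3 = wx(L-x)/2 = 9·(12/5)·(12-(12/5))/2 = 2592/25 kN·m
Superposition: M = Σ M_i = 6228/125 kN·m ≈ 49.824000 kN·m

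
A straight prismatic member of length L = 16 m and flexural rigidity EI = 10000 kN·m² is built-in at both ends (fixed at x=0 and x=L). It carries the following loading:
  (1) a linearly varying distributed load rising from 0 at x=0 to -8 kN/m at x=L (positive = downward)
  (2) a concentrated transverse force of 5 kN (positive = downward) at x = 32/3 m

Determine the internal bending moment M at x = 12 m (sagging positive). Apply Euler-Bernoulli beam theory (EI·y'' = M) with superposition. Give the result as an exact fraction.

Load 1 — triangular load w₀=-8 kN/m (0→w₀ over full span):
  M_1 = 3w₀Lx/20 - w₀L²/30 - w₀x³/(6L) = 3·(-8)·16·12/20 - (-8)·16²/30 - (-8)·12³/(6·16) = -272/15 kN·m
Load 2 — point force P=5 kN at a=32/3 m (b=L-a=16/3):
  M_2 = Pa²(a+3b)(L-x)/L³ - Pa²b/L²  [x>a] = 5·(32/3)²·((32/3)+3·(16/3))·(16-12)/16³ - 5·(32/3)²·(16/3)/16² = 80/27 kN·m
Superposition: M = Σ M_i = -2048/135 kN·m ≈ -15.170370 kN·m

M(12) = -2048/135 kN·m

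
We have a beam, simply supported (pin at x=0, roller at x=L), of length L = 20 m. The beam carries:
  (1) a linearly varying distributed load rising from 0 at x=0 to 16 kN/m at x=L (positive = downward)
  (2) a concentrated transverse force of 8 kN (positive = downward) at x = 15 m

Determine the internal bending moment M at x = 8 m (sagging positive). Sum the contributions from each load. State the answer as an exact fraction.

M(8) = 1872/5 kN·m

Load 1 — triangular load w₀=16 kN/m (0→w₀ over full span):
  M_1 = w₀Lx/6 - w₀x³/(6L) = 16·20·8/6 - 16·8³/(6·20) = 1792/5 kN·m
Load 2 — point force P=8 kN at a=15 m (b=L-a=5):
  M_2 = Pbx/L  [x≤a] = 8·5·8/20 = 16 kN·m
Superposition: M = Σ M_i = 1872/5 kN·m ≈ 374.400000 kN·m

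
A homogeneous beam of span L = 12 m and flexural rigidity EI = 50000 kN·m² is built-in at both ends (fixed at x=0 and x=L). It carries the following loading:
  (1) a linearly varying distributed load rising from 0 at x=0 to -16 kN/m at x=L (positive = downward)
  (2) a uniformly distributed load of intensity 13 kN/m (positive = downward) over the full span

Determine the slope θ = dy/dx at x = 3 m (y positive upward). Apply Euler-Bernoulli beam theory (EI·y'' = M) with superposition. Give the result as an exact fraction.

Load 1 — triangular load w₀=-16 kN/m (0→w₀ over full span):
  θ_1 = -w₀(2x(L-x)(L-2x)(x+2L)+x²(L-x)²)/(120LEI) = -(-16)·(2·3·(12-3)·(12-2·3)·(3+2·12)+3²·(12-3)²)/(120·12·50000) = 1053/500000 rad
Load 2 — uniform load w=13 kN/m over full span:
  θ_2 = -wx(L-x)(L-2x)/(12EI) = -13·3·(12-3)·(12-2·3)/(12·50000) = -351/100000 rad
Superposition: θ = Σ θ_i = -351/250000 rad ≈ -0.001404 rad

θ(3) = -351/250000 rad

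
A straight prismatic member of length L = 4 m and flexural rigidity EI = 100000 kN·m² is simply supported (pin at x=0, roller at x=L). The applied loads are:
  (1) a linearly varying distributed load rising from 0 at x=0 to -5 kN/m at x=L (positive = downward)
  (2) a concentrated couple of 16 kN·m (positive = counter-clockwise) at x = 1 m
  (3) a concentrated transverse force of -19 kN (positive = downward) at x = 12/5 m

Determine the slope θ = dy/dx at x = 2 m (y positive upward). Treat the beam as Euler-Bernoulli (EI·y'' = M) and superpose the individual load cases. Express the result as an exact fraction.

Load 1 — triangular load w₀=-5 kN/m (0→w₀ over full span):
  θ_1 = -w₀(7L⁴-30L²x²+15x⁴)/(360LEI) = -(-5)·(7·4⁴-30·4²·2²+15·2⁴)/(360·4·100000) = 7/1800000 rad
Load 2 — applied couple M₀=16 kN·m at a=1 m (b=L-a=3):
  θ_2 = (M₀x²/(2L)-M₀(x-a)+C₁)/EI  [x>a] with C₁=M₀(3b²-L²)/(6L)=22/3 = (16·2²/(2·4)-16·(2-1)+(22/3))/100000 = -1/150000 rad
Load 3 — point force P=-19 kN at a=12/5 m (b=L-a=8/5):
  θ_3 = -Pb(L²-b²-3x²)/(6LEI)  [x≤a] = -(-19)·(8/5)·(4²-(8/5)²-3·2²)/(6·4·100000) = 57/3125000 rad
Superposition: θ = Σ θ_i = 3479/225000000 rad ≈ 0.000015 rad

θ(2) = 3479/225000000 rad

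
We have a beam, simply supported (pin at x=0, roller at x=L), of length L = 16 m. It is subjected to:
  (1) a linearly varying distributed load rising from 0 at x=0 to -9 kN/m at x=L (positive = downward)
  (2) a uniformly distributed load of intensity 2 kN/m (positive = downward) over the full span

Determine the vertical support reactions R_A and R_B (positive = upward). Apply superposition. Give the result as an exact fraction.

Load 1 — triangular load w₀=-9 kN/m (0→w₀ over full span):
  R_A = w₀L/6 = (-9)·16/6 = -24 kN
  R_B = w₀L/3 = (-9)·16/3 = -48 kN
Load 2 — uniform load w=2 kN/m over full span:
  R_A = wL/2 = 2·16/2 = 16 kN
  R_B = wL/2 = 2·16/2 = 16 kN
Superposition: R_A = -8 kN, R_B = -32 kN

R_A = -8 kN, R_B = -32 kN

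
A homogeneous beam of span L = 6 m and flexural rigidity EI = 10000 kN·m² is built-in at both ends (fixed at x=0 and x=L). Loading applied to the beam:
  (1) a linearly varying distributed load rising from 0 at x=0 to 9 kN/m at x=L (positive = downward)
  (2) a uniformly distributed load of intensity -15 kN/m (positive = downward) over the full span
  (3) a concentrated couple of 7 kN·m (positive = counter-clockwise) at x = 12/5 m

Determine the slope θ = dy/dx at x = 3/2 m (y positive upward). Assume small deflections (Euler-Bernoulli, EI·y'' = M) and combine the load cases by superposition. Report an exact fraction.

θ(3/2) = 118647/64000000 rad

Load 1 — triangular load w₀=9 kN/m (0→w₀ over full span):
  θ_1 = -w₀(2x(L-x)(L-2x)(x+2L)+x²(L-x)²)/(120LEI) = -9·(2·(3/2)·(6-(3/2))·(6-2·(3/2))·((3/2)+2·6)+(3/2)²·(6-(3/2))²)/(120·6·10000) = -9477/12800000 rad
Load 2 — uniform load w=-15 kN/m over full span:
  θ_2 = -wx(L-x)(L-2x)/(12EI) = -(-15)·(3/2)·(6-(3/2))·(6-2·(3/2))/(12·10000) = 81/32000 rad
Load 3 — applied couple M₀=7 kN·m at a=12/5 m (b=L-a=18/5):
  θ_3 = (R_Ax²/2 - M_Ax)/EI  [x≤a] with R_A=42/25, M_A=21/25 = ((42/25)·(3/2)²/2 - (21/25)·(3/2))/10000 = 63/1000000 rad
Superposition: θ = Σ θ_i = 118647/64000000 rad ≈ 0.001854 rad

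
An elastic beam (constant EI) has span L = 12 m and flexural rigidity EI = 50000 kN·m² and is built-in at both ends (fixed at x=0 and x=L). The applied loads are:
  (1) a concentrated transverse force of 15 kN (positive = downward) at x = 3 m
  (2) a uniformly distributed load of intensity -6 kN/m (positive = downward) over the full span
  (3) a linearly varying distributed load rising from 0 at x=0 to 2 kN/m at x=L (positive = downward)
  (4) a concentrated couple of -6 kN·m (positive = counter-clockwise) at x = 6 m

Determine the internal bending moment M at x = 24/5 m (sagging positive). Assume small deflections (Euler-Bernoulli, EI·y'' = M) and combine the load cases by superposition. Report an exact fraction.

M(24/5) = -41469/2000 kN·m

Load 1 — point force P=15 kN at a=3 m (b=L-a=9):
  M_1 = Pa²(a+3b)(L-x)/L³ - Pa²b/L²  [x>a] = 15·3²·(3+3·9)·(12-(24/5))/12³ - 15·3²·9/12² = 135/16 kN·m
Load 2 — uniform load w=-6 kN/m over full span:
  M_2 = wLx/2 - wL²/12 - wx²/2 = (-6)·12·(24/5)/2 - (-6)·12²/12 - (-6)·(24/5)²/2 = -792/25 kN·m
Load 3 — triangular load w₀=2 kN/m (0→w₀ over full span):
  M_3 = 3w₀Lx/20 - w₀L²/30 - w₀x³/(6L) = 3·2·12·(24/5)/20 - 2·12²/30 - 2·(24/5)³/(6·12) = 576/125 kN·m
Load 4 — applied couple M₀=-6 kN·m at a=6 m (b=L-a=6):
  M_4 = R_Ax - M_A  [x≤a] with R_A=-3/4, M_A=-3/2 = (-3/4)·(24/5) - (-3/2) = -21/10 kN·m
Superposition: M = Σ M_i = -41469/2000 kN·m ≈ -20.734500 kN·m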